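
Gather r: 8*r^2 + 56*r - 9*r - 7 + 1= 8*r^2 + 47*r - 6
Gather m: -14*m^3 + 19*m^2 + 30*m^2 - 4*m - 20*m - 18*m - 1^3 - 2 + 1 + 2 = -14*m^3 + 49*m^2 - 42*m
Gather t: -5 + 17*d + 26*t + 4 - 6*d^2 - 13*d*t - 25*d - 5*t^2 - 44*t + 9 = -6*d^2 - 8*d - 5*t^2 + t*(-13*d - 18) + 8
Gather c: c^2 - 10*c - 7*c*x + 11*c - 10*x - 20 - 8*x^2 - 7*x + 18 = c^2 + c*(1 - 7*x) - 8*x^2 - 17*x - 2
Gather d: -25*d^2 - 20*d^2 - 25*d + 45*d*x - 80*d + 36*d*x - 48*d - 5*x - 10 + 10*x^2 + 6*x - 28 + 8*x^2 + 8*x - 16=-45*d^2 + d*(81*x - 153) + 18*x^2 + 9*x - 54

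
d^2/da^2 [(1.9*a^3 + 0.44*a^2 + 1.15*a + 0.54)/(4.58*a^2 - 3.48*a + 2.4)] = (2.8421709430404e-14*a^4 + 66.5214320000001*a^3 - 56.268144*a^2 - 61.821216*a + 25.486272)/(96.071912*a^6 - 218.993616*a^5 + 317.426976*a^4 - 271.657152*a^3 + 166.33728*a^2 - 60.1344*a + 13.824)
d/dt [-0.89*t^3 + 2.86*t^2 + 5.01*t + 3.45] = -2.67*t^2 + 5.72*t + 5.01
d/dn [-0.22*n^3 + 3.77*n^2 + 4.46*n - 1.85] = -0.66*n^2 + 7.54*n + 4.46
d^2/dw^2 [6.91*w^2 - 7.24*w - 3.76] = 13.8200000000000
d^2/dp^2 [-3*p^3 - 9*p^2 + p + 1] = -18*p - 18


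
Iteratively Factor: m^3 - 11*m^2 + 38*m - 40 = (m - 4)*(m^2 - 7*m + 10) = (m - 5)*(m - 4)*(m - 2)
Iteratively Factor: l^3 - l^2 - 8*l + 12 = (l - 2)*(l^2 + l - 6) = (l - 2)^2*(l + 3)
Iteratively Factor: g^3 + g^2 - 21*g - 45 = (g + 3)*(g^2 - 2*g - 15) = (g - 5)*(g + 3)*(g + 3)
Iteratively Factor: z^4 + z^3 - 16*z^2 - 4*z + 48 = (z - 2)*(z^3 + 3*z^2 - 10*z - 24) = (z - 3)*(z - 2)*(z^2 + 6*z + 8) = (z - 3)*(z - 2)*(z + 4)*(z + 2)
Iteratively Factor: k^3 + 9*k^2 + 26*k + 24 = (k + 3)*(k^2 + 6*k + 8) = (k + 2)*(k + 3)*(k + 4)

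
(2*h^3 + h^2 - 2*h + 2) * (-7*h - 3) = -14*h^4 - 13*h^3 + 11*h^2 - 8*h - 6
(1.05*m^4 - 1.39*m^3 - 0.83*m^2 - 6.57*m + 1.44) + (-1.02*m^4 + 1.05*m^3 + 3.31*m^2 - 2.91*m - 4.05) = 0.03*m^4 - 0.34*m^3 + 2.48*m^2 - 9.48*m - 2.61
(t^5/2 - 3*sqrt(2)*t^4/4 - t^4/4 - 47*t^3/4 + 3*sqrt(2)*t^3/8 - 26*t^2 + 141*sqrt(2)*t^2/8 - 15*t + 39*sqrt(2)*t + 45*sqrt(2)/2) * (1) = t^5/2 - 3*sqrt(2)*t^4/4 - t^4/4 - 47*t^3/4 + 3*sqrt(2)*t^3/8 - 26*t^2 + 141*sqrt(2)*t^2/8 - 15*t + 39*sqrt(2)*t + 45*sqrt(2)/2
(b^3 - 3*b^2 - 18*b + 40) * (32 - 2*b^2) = -2*b^5 + 6*b^4 + 68*b^3 - 176*b^2 - 576*b + 1280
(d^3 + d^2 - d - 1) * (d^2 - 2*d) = d^5 - d^4 - 3*d^3 + d^2 + 2*d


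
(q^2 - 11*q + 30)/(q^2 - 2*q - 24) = (q - 5)/(q + 4)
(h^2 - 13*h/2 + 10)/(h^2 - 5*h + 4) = (h - 5/2)/(h - 1)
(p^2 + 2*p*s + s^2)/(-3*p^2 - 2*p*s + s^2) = (-p - s)/(3*p - s)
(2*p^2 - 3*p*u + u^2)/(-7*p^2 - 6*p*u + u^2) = (-2*p^2 + 3*p*u - u^2)/(7*p^2 + 6*p*u - u^2)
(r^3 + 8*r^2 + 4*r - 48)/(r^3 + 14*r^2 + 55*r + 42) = (r^2 + 2*r - 8)/(r^2 + 8*r + 7)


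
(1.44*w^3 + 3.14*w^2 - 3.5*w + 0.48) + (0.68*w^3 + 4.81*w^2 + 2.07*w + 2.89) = 2.12*w^3 + 7.95*w^2 - 1.43*w + 3.37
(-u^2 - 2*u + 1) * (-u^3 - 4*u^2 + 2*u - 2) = u^5 + 6*u^4 + 5*u^3 - 6*u^2 + 6*u - 2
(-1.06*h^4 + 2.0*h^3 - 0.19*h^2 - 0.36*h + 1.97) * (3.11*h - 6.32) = -3.2966*h^5 + 12.9192*h^4 - 13.2309*h^3 + 0.0812000000000002*h^2 + 8.4019*h - 12.4504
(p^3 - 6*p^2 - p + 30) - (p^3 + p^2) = -7*p^2 - p + 30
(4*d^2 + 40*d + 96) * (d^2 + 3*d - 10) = 4*d^4 + 52*d^3 + 176*d^2 - 112*d - 960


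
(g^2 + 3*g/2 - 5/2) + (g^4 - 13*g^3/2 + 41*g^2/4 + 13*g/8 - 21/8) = g^4 - 13*g^3/2 + 45*g^2/4 + 25*g/8 - 41/8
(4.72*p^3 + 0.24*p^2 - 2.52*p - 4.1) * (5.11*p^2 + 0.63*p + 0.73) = 24.1192*p^5 + 4.2*p^4 - 9.2804*p^3 - 22.3634*p^2 - 4.4226*p - 2.993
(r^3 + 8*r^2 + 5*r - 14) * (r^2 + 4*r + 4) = r^5 + 12*r^4 + 41*r^3 + 38*r^2 - 36*r - 56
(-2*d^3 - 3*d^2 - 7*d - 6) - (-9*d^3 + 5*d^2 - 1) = 7*d^3 - 8*d^2 - 7*d - 5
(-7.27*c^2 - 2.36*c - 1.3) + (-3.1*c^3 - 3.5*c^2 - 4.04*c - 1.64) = -3.1*c^3 - 10.77*c^2 - 6.4*c - 2.94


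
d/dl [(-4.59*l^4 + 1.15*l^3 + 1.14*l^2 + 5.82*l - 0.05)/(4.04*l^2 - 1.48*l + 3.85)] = (-37.0872*l^5 + 25.0256*l^4 - 74.09*l^3 - 11.9175*l^2 + 9.182*l + 22.333)/(16.3216*l^4 - 11.9584*l^3 + 33.2984*l^2 - 11.396*l + 14.8225)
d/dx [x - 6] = 1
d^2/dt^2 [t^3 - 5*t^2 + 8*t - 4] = 6*t - 10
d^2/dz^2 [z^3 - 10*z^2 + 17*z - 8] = 6*z - 20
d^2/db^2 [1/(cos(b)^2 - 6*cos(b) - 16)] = (8*sin(b)^4 - 204*sin(b)^2 - 147*cos(b) - 9*cos(3*b) - 12)/(2*(sin(b)^2 + 6*cos(b) + 15)^3)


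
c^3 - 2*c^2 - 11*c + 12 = (c - 4)*(c - 1)*(c + 3)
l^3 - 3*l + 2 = (l - 1)^2*(l + 2)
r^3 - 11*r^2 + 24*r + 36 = (r - 6)^2*(r + 1)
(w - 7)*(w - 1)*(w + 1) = w^3 - 7*w^2 - w + 7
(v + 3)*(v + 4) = v^2 + 7*v + 12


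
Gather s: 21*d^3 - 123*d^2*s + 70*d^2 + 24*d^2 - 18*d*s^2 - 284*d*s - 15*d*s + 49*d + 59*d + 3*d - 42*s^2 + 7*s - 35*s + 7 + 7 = 21*d^3 + 94*d^2 + 111*d + s^2*(-18*d - 42) + s*(-123*d^2 - 299*d - 28) + 14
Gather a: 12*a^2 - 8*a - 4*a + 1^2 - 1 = 12*a^2 - 12*a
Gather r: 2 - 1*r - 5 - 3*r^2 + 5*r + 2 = -3*r^2 + 4*r - 1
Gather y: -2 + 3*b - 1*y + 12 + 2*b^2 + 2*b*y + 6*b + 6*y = 2*b^2 + 9*b + y*(2*b + 5) + 10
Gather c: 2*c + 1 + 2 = 2*c + 3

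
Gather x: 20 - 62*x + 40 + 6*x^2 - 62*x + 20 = 6*x^2 - 124*x + 80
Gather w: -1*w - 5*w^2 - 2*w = -5*w^2 - 3*w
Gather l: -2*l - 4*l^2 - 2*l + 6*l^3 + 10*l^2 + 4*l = 6*l^3 + 6*l^2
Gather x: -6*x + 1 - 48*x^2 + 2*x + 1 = -48*x^2 - 4*x + 2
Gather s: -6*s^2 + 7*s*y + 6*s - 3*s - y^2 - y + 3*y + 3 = -6*s^2 + s*(7*y + 3) - y^2 + 2*y + 3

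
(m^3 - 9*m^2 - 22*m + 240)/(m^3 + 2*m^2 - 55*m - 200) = (m - 6)/(m + 5)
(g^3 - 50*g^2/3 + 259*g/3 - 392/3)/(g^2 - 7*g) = g - 29/3 + 56/(3*g)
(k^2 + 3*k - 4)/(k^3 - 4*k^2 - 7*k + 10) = (k + 4)/(k^2 - 3*k - 10)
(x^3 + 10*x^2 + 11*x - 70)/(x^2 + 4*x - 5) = (x^2 + 5*x - 14)/(x - 1)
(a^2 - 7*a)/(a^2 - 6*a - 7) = a/(a + 1)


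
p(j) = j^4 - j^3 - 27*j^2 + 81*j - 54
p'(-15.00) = -13284.00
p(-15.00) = 46656.00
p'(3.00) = 0.00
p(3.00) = 0.00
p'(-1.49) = 141.57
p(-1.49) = -226.40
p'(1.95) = -6.05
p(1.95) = 8.33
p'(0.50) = 53.75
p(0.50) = -20.31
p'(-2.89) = 115.45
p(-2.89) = -419.70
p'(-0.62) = 112.37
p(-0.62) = -114.21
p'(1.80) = -2.59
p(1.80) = 8.99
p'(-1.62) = 143.60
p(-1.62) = -244.94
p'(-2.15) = 143.48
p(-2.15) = -321.65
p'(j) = 4*j^3 - 3*j^2 - 54*j + 81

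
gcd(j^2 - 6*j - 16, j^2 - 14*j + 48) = j - 8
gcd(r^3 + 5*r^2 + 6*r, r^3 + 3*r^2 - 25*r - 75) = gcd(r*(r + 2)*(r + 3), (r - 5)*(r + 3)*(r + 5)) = r + 3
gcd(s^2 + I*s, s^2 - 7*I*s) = s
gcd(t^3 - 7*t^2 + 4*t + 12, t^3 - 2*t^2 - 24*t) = t - 6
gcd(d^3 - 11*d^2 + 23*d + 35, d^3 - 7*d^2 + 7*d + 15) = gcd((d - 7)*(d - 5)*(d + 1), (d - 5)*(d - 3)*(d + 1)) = d^2 - 4*d - 5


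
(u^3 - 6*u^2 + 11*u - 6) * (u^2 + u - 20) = u^5 - 5*u^4 - 15*u^3 + 125*u^2 - 226*u + 120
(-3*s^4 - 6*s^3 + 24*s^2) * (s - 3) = -3*s^5 + 3*s^4 + 42*s^3 - 72*s^2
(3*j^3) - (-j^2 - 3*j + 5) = 3*j^3 + j^2 + 3*j - 5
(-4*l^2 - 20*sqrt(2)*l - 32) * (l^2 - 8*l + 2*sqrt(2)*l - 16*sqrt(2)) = -4*l^4 - 28*sqrt(2)*l^3 + 32*l^3 - 112*l^2 + 224*sqrt(2)*l^2 - 64*sqrt(2)*l + 896*l + 512*sqrt(2)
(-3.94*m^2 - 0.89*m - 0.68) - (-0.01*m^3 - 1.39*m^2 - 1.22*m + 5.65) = 0.01*m^3 - 2.55*m^2 + 0.33*m - 6.33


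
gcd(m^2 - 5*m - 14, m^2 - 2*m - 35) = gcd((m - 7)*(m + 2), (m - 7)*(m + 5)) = m - 7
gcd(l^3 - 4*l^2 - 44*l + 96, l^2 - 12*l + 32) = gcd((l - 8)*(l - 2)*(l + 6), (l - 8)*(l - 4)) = l - 8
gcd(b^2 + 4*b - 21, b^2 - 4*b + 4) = 1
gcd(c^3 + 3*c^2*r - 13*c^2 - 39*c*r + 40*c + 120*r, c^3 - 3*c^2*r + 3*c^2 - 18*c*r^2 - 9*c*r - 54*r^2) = c + 3*r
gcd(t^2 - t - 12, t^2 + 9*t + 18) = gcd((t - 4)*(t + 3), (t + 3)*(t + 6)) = t + 3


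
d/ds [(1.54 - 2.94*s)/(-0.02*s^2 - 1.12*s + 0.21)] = (-0.0588*s^2 + 0.0615999999999999*s + 1.1074)/(0.0004*s^4 + 0.0448*s^3 + 1.246*s^2 - 0.4704*s + 0.0441)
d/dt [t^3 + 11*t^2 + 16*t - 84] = 3*t^2 + 22*t + 16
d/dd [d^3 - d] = 3*d^2 - 1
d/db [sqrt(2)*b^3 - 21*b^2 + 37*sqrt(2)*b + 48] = 3*sqrt(2)*b^2 - 42*b + 37*sqrt(2)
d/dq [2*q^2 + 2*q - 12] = 4*q + 2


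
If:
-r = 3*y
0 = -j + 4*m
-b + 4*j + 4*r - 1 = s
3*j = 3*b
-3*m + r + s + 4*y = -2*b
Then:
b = 44*y/17 + 4/17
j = 44*y/17 + 4/17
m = 11*y/17 + 1/17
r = -3*y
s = -72*y/17 - 5/17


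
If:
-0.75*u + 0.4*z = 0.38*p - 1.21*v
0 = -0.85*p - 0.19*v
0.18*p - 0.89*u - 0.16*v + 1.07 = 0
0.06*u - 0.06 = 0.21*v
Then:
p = -0.01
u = 1.19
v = 0.05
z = 2.06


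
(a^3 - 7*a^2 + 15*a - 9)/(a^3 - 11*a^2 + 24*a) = (a^2 - 4*a + 3)/(a*(a - 8))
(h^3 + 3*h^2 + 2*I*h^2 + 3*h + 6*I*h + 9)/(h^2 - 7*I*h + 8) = (h^3 + h^2*(3 + 2*I) + h*(3 + 6*I) + 9)/(h^2 - 7*I*h + 8)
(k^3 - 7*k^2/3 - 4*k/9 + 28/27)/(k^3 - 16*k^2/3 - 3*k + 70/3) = (k^2 - 4/9)/(k^2 - 3*k - 10)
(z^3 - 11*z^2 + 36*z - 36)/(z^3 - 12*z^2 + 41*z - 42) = (z - 6)/(z - 7)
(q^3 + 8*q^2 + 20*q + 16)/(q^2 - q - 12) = (q^3 + 8*q^2 + 20*q + 16)/(q^2 - q - 12)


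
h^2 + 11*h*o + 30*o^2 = (h + 5*o)*(h + 6*o)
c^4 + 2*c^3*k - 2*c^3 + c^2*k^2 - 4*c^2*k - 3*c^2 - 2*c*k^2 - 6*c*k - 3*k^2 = (c - 3)*(c + 1)*(c + k)^2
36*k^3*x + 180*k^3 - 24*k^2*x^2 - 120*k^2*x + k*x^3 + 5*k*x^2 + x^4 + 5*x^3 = (-3*k + x)*(-2*k + x)*(6*k + x)*(x + 5)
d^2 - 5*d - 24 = (d - 8)*(d + 3)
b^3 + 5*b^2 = b^2*(b + 5)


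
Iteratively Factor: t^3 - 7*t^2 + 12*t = (t - 3)*(t^2 - 4*t) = t*(t - 3)*(t - 4)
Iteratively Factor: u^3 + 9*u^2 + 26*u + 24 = (u + 2)*(u^2 + 7*u + 12) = (u + 2)*(u + 3)*(u + 4)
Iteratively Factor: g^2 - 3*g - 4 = (g + 1)*(g - 4)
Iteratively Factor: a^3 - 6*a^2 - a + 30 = (a + 2)*(a^2 - 8*a + 15) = (a - 5)*(a + 2)*(a - 3)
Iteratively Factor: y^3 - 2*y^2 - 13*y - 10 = (y - 5)*(y^2 + 3*y + 2) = (y - 5)*(y + 2)*(y + 1)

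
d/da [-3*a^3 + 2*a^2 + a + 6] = -9*a^2 + 4*a + 1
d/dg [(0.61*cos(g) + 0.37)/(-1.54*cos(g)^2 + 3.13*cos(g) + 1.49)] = (-0.9394*cos(g)^2 - 1.1396*cos(g) + 0.2492)*sin(g)/(2.3716*cos(g)^4 - 9.6404*cos(g)^3 + 5.2077*cos(g)^2 + 9.3274*cos(g) + 2.2201)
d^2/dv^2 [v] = 0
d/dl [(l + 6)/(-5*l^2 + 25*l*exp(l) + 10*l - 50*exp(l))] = (-l^2 + 5*l*exp(l) + 2*l - (l + 6)*(5*l*exp(l) - 2*l - 5*exp(l) + 2) - 10*exp(l))/(5*(l^2 - 5*l*exp(l) - 2*l + 10*exp(l))^2)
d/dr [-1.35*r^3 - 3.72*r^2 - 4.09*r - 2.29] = -4.05*r^2 - 7.44*r - 4.09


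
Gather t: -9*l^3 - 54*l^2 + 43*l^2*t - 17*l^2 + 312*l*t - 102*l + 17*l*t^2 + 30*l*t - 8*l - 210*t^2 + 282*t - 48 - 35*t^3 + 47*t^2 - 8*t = -9*l^3 - 71*l^2 - 110*l - 35*t^3 + t^2*(17*l - 163) + t*(43*l^2 + 342*l + 274) - 48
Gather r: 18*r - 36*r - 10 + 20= 10 - 18*r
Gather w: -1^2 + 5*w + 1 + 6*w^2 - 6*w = 6*w^2 - w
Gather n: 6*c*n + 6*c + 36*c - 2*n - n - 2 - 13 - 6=42*c + n*(6*c - 3) - 21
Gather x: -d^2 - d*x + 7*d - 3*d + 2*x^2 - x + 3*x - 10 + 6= -d^2 + 4*d + 2*x^2 + x*(2 - d) - 4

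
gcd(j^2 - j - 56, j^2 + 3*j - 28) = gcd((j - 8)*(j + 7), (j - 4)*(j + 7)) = j + 7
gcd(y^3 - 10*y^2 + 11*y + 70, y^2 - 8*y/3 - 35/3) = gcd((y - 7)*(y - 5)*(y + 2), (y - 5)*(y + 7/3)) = y - 5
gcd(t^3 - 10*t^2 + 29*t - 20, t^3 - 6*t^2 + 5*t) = t^2 - 6*t + 5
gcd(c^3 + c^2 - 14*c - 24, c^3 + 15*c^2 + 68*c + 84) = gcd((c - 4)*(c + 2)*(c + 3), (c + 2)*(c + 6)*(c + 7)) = c + 2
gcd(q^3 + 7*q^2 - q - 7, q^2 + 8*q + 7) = q^2 + 8*q + 7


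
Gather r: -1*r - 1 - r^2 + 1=-r^2 - r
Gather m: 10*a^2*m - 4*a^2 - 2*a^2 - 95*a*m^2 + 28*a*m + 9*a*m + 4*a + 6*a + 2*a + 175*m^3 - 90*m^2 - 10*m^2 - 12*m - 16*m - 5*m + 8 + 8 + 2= -6*a^2 + 12*a + 175*m^3 + m^2*(-95*a - 100) + m*(10*a^2 + 37*a - 33) + 18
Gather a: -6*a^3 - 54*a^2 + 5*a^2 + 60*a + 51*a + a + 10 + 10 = -6*a^3 - 49*a^2 + 112*a + 20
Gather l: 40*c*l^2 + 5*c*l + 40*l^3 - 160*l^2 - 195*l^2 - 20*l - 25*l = 40*l^3 + l^2*(40*c - 355) + l*(5*c - 45)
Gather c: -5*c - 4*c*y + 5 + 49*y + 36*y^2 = c*(-4*y - 5) + 36*y^2 + 49*y + 5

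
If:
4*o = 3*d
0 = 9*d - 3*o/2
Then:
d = 0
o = 0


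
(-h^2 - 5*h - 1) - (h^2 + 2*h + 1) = -2*h^2 - 7*h - 2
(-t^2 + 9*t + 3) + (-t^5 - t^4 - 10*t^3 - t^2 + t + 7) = -t^5 - t^4 - 10*t^3 - 2*t^2 + 10*t + 10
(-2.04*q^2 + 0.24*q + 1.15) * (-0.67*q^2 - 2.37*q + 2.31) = 1.3668*q^4 + 4.674*q^3 - 6.0517*q^2 - 2.1711*q + 2.6565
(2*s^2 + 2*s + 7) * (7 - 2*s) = -4*s^3 + 10*s^2 + 49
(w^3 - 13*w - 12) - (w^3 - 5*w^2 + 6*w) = 5*w^2 - 19*w - 12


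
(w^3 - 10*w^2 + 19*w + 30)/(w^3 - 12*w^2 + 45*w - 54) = (w^2 - 4*w - 5)/(w^2 - 6*w + 9)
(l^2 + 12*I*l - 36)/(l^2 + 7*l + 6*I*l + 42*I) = (l + 6*I)/(l + 7)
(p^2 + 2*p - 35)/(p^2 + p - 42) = (p - 5)/(p - 6)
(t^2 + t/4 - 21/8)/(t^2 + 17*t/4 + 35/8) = (2*t - 3)/(2*t + 5)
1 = 1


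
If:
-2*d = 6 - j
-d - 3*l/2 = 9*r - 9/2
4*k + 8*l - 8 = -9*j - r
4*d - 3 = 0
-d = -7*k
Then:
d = 3/4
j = 15/2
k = 3/28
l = -5069/658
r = 1119/658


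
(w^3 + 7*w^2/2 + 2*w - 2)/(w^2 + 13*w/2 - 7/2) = (w^2 + 4*w + 4)/(w + 7)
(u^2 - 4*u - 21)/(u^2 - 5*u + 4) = (u^2 - 4*u - 21)/(u^2 - 5*u + 4)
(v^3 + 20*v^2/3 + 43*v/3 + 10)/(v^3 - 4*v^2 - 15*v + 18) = (3*v^2 + 11*v + 10)/(3*(v^2 - 7*v + 6))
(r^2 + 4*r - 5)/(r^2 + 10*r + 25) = (r - 1)/(r + 5)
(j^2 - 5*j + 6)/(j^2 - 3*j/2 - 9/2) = 2*(j - 2)/(2*j + 3)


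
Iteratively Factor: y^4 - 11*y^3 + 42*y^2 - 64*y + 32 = (y - 4)*(y^3 - 7*y^2 + 14*y - 8) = (y - 4)*(y - 2)*(y^2 - 5*y + 4) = (y - 4)*(y - 2)*(y - 1)*(y - 4)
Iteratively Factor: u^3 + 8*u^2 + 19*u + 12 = (u + 3)*(u^2 + 5*u + 4) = (u + 3)*(u + 4)*(u + 1)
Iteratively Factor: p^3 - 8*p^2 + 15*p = (p - 5)*(p^2 - 3*p) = p*(p - 5)*(p - 3)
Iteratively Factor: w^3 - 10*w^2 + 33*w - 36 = (w - 3)*(w^2 - 7*w + 12) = (w - 3)^2*(w - 4)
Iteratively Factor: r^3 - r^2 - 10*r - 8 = (r + 1)*(r^2 - 2*r - 8) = (r + 1)*(r + 2)*(r - 4)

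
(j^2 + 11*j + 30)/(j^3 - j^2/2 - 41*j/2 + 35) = 2*(j + 6)/(2*j^2 - 11*j + 14)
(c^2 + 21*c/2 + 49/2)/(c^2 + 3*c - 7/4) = 2*(c + 7)/(2*c - 1)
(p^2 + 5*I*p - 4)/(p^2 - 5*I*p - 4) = (-p^2 - 5*I*p + 4)/(-p^2 + 5*I*p + 4)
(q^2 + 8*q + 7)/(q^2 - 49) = (q + 1)/(q - 7)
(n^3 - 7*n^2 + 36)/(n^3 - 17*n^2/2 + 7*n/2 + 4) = 2*(n^3 - 7*n^2 + 36)/(2*n^3 - 17*n^2 + 7*n + 8)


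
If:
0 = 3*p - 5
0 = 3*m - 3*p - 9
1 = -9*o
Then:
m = 14/3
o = -1/9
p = 5/3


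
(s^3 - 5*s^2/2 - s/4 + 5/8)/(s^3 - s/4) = (s - 5/2)/s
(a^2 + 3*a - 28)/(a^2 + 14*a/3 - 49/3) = 3*(a - 4)/(3*a - 7)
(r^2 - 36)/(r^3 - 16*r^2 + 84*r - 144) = (r + 6)/(r^2 - 10*r + 24)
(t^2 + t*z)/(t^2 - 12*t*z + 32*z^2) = t*(t + z)/(t^2 - 12*t*z + 32*z^2)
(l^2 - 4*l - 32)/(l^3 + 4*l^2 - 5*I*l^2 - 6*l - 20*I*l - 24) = (l - 8)/(l^2 - 5*I*l - 6)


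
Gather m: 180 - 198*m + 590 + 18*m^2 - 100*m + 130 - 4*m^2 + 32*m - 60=14*m^2 - 266*m + 840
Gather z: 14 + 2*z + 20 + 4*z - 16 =6*z + 18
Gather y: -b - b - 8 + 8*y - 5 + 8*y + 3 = -2*b + 16*y - 10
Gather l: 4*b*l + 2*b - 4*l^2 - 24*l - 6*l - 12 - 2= 2*b - 4*l^2 + l*(4*b - 30) - 14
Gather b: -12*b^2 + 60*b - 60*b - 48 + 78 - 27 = 3 - 12*b^2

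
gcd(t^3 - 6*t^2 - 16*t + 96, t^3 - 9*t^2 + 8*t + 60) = t - 6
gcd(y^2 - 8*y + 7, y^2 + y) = 1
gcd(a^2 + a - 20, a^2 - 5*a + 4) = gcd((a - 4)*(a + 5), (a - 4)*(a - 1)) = a - 4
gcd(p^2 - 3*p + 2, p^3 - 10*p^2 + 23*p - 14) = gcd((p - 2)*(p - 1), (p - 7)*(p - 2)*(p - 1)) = p^2 - 3*p + 2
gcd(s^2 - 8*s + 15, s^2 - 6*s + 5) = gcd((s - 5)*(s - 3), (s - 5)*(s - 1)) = s - 5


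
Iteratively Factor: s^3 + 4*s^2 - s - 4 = (s + 4)*(s^2 - 1) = (s - 1)*(s + 4)*(s + 1)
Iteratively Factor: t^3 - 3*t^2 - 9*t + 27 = (t + 3)*(t^2 - 6*t + 9) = (t - 3)*(t + 3)*(t - 3)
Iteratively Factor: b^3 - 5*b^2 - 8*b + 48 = (b + 3)*(b^2 - 8*b + 16) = (b - 4)*(b + 3)*(b - 4)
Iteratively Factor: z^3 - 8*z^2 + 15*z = (z)*(z^2 - 8*z + 15) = z*(z - 3)*(z - 5)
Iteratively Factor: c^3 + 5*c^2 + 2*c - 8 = (c + 4)*(c^2 + c - 2) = (c - 1)*(c + 4)*(c + 2)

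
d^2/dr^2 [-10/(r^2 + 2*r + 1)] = -60/(r^4 + 4*r^3 + 6*r^2 + 4*r + 1)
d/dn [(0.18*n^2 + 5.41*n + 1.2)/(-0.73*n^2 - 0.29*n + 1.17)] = (3.8971*n^2 + 2.1732*n + 6.6777)/(0.5329*n^4 + 0.4234*n^3 - 1.6241*n^2 - 0.6786*n + 1.3689)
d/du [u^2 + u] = 2*u + 1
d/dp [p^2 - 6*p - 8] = 2*p - 6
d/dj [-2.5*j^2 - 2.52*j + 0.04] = -5.0*j - 2.52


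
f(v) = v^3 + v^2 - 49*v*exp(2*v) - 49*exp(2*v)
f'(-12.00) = 408.00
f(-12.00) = -1584.00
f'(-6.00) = 96.00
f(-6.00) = -180.00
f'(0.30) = -320.55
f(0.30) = -115.95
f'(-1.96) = 8.50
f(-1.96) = -2.75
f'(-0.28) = -68.62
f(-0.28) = -20.10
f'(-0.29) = -66.72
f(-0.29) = -19.42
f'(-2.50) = 14.41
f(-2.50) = -8.88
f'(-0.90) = -9.09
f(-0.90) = -0.73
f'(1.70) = -9384.67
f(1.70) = -3956.45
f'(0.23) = -267.95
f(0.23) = -95.41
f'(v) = 3*v^2 - 98*v*exp(2*v) + 2*v - 147*exp(2*v)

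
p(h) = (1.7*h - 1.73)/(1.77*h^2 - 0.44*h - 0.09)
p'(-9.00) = -0.01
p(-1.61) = -0.86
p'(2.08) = -0.03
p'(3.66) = -0.04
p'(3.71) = -0.04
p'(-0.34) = -47.91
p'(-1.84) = -0.50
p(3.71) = 0.20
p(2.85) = 0.24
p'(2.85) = -0.05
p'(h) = (0.44 - 3.54*h)*(1.7*h - 1.73)/(1.77*h^2 - 0.44*h - 0.09)^2 + 1.7/(1.77*h^2 - 0.44*h - 0.09)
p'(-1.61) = -0.69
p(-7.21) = -0.15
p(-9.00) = -0.12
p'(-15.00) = -0.00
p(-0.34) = -8.74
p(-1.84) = -0.72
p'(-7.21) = -0.02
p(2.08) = 0.27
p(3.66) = 0.20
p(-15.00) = -0.07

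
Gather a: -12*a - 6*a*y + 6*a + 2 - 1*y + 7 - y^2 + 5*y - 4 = a*(-6*y - 6) - y^2 + 4*y + 5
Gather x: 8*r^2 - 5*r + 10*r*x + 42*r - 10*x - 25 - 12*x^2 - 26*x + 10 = 8*r^2 + 37*r - 12*x^2 + x*(10*r - 36) - 15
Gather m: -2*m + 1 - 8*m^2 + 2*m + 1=2 - 8*m^2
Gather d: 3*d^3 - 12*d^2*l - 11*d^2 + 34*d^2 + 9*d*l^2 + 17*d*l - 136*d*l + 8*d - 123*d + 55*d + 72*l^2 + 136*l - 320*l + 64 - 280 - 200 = 3*d^3 + d^2*(23 - 12*l) + d*(9*l^2 - 119*l - 60) + 72*l^2 - 184*l - 416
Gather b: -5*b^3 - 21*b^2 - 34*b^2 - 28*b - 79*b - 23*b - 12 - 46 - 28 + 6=-5*b^3 - 55*b^2 - 130*b - 80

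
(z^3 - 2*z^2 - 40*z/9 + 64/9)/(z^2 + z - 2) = (z^2 - 4*z + 32/9)/(z - 1)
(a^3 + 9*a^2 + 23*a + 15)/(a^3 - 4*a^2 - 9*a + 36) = (a^2 + 6*a + 5)/(a^2 - 7*a + 12)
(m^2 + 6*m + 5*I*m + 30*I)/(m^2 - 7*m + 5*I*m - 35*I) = (m + 6)/(m - 7)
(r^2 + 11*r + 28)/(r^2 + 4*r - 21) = (r + 4)/(r - 3)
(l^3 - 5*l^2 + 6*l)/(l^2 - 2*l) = l - 3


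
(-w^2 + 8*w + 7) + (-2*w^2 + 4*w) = -3*w^2 + 12*w + 7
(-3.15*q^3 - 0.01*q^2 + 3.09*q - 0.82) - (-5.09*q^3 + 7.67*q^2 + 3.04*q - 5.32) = 1.94*q^3 - 7.68*q^2 + 0.0499999999999998*q + 4.5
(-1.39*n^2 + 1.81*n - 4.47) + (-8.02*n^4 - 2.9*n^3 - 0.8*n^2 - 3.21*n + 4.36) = -8.02*n^4 - 2.9*n^3 - 2.19*n^2 - 1.4*n - 0.109999999999999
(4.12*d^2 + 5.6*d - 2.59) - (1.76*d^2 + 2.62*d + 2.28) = 2.36*d^2 + 2.98*d - 4.87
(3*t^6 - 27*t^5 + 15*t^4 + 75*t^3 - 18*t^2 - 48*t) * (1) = 3*t^6 - 27*t^5 + 15*t^4 + 75*t^3 - 18*t^2 - 48*t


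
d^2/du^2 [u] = 0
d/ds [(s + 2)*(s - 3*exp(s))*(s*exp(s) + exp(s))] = (s^3 - 6*s^2*exp(s) + 6*s^2 - 24*s*exp(s) + 8*s - 21*exp(s) + 2)*exp(s)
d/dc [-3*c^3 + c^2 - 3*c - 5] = -9*c^2 + 2*c - 3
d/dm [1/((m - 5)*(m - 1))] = 2*(3 - m)/(m^4 - 12*m^3 + 46*m^2 - 60*m + 25)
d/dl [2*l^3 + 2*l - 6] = 6*l^2 + 2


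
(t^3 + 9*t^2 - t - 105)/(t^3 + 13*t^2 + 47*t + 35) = (t - 3)/(t + 1)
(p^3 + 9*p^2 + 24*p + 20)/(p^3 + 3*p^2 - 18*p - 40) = (p + 2)/(p - 4)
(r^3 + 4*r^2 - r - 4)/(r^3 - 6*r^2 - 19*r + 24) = (r^2 + 5*r + 4)/(r^2 - 5*r - 24)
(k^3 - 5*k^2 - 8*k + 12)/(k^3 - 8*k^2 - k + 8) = (k^2 - 4*k - 12)/(k^2 - 7*k - 8)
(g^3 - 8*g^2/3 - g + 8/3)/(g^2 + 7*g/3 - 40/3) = (g^2 - 1)/(g + 5)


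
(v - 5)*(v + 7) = v^2 + 2*v - 35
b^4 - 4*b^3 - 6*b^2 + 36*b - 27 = (b - 3)^2*(b - 1)*(b + 3)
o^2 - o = o*(o - 1)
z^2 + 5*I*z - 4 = (z + I)*(z + 4*I)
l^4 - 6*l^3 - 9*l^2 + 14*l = l*(l - 7)*(l - 1)*(l + 2)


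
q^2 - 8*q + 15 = (q - 5)*(q - 3)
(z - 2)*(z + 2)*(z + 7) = z^3 + 7*z^2 - 4*z - 28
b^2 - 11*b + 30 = (b - 6)*(b - 5)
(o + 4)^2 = o^2 + 8*o + 16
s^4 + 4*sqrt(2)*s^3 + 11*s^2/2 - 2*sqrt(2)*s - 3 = (s - sqrt(2)/2)*(s + sqrt(2)/2)*(s + sqrt(2))*(s + 3*sqrt(2))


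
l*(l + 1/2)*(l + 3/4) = l^3 + 5*l^2/4 + 3*l/8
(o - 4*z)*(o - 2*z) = o^2 - 6*o*z + 8*z^2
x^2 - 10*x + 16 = (x - 8)*(x - 2)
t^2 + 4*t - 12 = (t - 2)*(t + 6)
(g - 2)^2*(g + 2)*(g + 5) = g^4 + 3*g^3 - 14*g^2 - 12*g + 40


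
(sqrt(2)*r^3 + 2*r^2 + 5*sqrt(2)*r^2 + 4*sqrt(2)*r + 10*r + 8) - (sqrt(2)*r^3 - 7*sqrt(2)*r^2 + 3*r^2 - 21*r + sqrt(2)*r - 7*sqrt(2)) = -r^2 + 12*sqrt(2)*r^2 + 3*sqrt(2)*r + 31*r + 8 + 7*sqrt(2)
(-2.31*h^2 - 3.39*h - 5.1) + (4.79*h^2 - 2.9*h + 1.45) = 2.48*h^2 - 6.29*h - 3.65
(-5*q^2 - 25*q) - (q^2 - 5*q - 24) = -6*q^2 - 20*q + 24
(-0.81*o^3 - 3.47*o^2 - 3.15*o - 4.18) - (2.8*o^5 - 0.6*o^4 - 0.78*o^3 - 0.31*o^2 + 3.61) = -2.8*o^5 + 0.6*o^4 - 0.03*o^3 - 3.16*o^2 - 3.15*o - 7.79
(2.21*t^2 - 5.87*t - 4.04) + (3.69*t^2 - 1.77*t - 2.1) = 5.9*t^2 - 7.64*t - 6.14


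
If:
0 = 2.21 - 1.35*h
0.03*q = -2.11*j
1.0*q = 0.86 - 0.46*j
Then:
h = 1.64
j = -0.01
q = 0.87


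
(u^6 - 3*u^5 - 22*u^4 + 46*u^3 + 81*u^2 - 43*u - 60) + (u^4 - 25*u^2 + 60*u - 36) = u^6 - 3*u^5 - 21*u^4 + 46*u^3 + 56*u^2 + 17*u - 96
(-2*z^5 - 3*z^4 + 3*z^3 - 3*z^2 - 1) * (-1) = 2*z^5 + 3*z^4 - 3*z^3 + 3*z^2 + 1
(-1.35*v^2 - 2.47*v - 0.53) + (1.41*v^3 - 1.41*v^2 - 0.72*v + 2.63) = 1.41*v^3 - 2.76*v^2 - 3.19*v + 2.1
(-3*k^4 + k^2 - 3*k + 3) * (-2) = 6*k^4 - 2*k^2 + 6*k - 6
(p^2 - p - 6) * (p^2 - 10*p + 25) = p^4 - 11*p^3 + 29*p^2 + 35*p - 150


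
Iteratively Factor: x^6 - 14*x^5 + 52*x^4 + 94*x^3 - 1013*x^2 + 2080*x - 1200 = (x - 5)*(x^5 - 9*x^4 + 7*x^3 + 129*x^2 - 368*x + 240) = (x - 5)^2*(x^4 - 4*x^3 - 13*x^2 + 64*x - 48) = (x - 5)^2*(x - 3)*(x^3 - x^2 - 16*x + 16) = (x - 5)^2*(x - 3)*(x - 1)*(x^2 - 16) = (x - 5)^2*(x - 4)*(x - 3)*(x - 1)*(x + 4)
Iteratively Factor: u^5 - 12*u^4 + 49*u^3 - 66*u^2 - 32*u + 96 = (u - 3)*(u^4 - 9*u^3 + 22*u^2 - 32) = (u - 4)*(u - 3)*(u^3 - 5*u^2 + 2*u + 8) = (u - 4)*(u - 3)*(u + 1)*(u^2 - 6*u + 8) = (u - 4)^2*(u - 3)*(u + 1)*(u - 2)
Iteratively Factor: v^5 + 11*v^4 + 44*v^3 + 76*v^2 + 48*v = (v)*(v^4 + 11*v^3 + 44*v^2 + 76*v + 48) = v*(v + 2)*(v^3 + 9*v^2 + 26*v + 24) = v*(v + 2)*(v + 3)*(v^2 + 6*v + 8) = v*(v + 2)*(v + 3)*(v + 4)*(v + 2)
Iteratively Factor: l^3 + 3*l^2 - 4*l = (l + 4)*(l^2 - l) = l*(l + 4)*(l - 1)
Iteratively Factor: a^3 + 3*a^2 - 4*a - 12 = (a + 3)*(a^2 - 4) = (a - 2)*(a + 3)*(a + 2)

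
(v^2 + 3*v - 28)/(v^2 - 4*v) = (v + 7)/v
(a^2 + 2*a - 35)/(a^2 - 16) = (a^2 + 2*a - 35)/(a^2 - 16)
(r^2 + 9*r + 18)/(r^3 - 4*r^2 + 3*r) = (r^2 + 9*r + 18)/(r*(r^2 - 4*r + 3))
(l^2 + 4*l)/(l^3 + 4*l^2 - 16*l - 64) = l/(l^2 - 16)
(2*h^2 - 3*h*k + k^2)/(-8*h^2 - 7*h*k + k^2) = (-2*h^2 + 3*h*k - k^2)/(8*h^2 + 7*h*k - k^2)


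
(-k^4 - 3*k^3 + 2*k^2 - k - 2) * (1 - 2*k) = 2*k^5 + 5*k^4 - 7*k^3 + 4*k^2 + 3*k - 2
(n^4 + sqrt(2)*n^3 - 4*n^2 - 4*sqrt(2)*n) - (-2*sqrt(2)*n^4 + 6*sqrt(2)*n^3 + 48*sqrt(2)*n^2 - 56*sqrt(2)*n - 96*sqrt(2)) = n^4 + 2*sqrt(2)*n^4 - 5*sqrt(2)*n^3 - 48*sqrt(2)*n^2 - 4*n^2 + 52*sqrt(2)*n + 96*sqrt(2)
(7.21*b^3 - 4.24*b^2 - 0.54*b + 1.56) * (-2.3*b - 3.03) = -16.583*b^4 - 12.0943*b^3 + 14.0892*b^2 - 1.9518*b - 4.7268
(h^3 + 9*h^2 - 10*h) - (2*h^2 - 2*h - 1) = h^3 + 7*h^2 - 8*h + 1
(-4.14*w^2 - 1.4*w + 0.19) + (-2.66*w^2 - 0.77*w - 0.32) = -6.8*w^2 - 2.17*w - 0.13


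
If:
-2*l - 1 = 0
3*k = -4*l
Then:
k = 2/3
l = -1/2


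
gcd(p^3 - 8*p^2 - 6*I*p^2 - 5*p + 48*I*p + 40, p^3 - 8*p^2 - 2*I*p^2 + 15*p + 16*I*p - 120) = p^2 + p*(-8 - 5*I) + 40*I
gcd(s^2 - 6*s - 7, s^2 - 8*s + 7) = s - 7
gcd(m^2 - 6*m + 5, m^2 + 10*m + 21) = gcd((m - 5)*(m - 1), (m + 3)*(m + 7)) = 1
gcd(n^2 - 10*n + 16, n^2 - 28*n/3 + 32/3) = n - 8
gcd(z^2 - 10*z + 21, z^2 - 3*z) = z - 3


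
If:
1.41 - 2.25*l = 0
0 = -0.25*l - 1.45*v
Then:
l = 0.63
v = -0.11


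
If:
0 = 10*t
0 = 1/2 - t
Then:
No Solution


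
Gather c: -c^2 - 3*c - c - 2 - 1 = -c^2 - 4*c - 3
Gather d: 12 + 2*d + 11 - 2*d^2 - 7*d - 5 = -2*d^2 - 5*d + 18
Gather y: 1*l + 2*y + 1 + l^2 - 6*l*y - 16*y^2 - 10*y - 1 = l^2 + l - 16*y^2 + y*(-6*l - 8)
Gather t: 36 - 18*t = 36 - 18*t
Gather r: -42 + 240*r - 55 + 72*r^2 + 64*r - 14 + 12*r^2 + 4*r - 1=84*r^2 + 308*r - 112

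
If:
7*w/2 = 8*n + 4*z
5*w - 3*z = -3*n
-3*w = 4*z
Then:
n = 0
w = 0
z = 0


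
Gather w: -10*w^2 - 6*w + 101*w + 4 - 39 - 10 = -10*w^2 + 95*w - 45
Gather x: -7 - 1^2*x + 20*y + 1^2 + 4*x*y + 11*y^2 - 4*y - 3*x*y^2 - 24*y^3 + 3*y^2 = x*(-3*y^2 + 4*y - 1) - 24*y^3 + 14*y^2 + 16*y - 6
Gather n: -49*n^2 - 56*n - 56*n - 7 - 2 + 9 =-49*n^2 - 112*n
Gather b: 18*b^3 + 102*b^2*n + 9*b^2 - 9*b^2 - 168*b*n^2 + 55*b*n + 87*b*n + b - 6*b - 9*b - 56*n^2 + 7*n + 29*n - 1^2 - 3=18*b^3 + 102*b^2*n + b*(-168*n^2 + 142*n - 14) - 56*n^2 + 36*n - 4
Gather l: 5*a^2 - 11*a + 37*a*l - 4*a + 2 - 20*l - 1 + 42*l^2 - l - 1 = 5*a^2 - 15*a + 42*l^2 + l*(37*a - 21)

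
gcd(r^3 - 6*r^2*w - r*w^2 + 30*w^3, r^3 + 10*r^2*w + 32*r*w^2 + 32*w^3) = r + 2*w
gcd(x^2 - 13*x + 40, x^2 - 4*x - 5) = x - 5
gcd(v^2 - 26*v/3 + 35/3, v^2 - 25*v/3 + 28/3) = v - 7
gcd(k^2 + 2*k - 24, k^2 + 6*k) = k + 6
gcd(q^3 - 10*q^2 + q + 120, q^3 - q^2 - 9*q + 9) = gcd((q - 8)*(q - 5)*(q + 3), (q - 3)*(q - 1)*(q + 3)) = q + 3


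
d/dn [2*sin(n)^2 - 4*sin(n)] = 4*(sin(n) - 1)*cos(n)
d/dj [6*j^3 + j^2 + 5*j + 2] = 18*j^2 + 2*j + 5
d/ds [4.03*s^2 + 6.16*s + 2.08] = 8.06*s + 6.16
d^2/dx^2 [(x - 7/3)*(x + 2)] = 2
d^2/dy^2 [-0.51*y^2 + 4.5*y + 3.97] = -1.02000000000000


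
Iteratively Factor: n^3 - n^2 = (n)*(n^2 - n) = n^2*(n - 1)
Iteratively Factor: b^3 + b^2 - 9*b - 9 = (b + 3)*(b^2 - 2*b - 3) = (b - 3)*(b + 3)*(b + 1)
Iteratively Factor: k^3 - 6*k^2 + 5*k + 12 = (k + 1)*(k^2 - 7*k + 12) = (k - 3)*(k + 1)*(k - 4)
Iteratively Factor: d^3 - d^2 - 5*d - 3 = (d + 1)*(d^2 - 2*d - 3) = (d + 1)^2*(d - 3)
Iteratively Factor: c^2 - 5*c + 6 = (c - 3)*(c - 2)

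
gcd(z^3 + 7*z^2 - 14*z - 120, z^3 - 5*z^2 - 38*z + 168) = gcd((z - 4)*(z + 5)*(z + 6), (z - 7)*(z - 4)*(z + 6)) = z^2 + 2*z - 24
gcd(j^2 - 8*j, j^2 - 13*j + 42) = 1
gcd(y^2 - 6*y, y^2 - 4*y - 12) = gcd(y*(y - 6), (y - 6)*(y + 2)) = y - 6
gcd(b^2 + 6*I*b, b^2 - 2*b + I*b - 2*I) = 1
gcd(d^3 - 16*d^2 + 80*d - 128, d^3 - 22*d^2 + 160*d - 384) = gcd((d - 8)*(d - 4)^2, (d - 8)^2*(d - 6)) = d - 8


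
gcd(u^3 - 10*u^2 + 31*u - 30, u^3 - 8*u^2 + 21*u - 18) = u^2 - 5*u + 6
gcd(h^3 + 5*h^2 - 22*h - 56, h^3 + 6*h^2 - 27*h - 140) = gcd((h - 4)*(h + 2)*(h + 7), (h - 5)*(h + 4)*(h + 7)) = h + 7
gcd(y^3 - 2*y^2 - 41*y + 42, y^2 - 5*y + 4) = y - 1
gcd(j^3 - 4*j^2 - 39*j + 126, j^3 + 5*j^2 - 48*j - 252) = j^2 - j - 42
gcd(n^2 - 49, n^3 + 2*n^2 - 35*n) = n + 7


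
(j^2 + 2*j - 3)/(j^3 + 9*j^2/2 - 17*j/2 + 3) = 2*(j + 3)/(2*j^2 + 11*j - 6)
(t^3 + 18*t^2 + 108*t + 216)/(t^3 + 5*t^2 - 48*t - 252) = (t + 6)/(t - 7)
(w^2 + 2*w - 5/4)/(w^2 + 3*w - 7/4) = (2*w + 5)/(2*w + 7)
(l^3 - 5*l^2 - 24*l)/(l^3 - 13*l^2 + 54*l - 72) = l*(l^2 - 5*l - 24)/(l^3 - 13*l^2 + 54*l - 72)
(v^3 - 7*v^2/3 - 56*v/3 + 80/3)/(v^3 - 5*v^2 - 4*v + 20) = (3*v^2 + 8*v - 16)/(3*(v^2 - 4))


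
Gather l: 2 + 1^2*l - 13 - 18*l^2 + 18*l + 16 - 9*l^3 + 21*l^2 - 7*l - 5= -9*l^3 + 3*l^2 + 12*l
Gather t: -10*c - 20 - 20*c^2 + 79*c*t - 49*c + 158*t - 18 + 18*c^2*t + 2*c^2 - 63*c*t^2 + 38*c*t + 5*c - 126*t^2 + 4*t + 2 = -18*c^2 - 54*c + t^2*(-63*c - 126) + t*(18*c^2 + 117*c + 162) - 36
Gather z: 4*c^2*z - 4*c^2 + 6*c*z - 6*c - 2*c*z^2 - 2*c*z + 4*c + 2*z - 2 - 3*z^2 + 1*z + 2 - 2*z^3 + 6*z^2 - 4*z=-4*c^2 - 2*c - 2*z^3 + z^2*(3 - 2*c) + z*(4*c^2 + 4*c - 1)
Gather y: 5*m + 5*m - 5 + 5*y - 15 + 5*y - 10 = 10*m + 10*y - 30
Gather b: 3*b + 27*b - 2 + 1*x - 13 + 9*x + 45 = 30*b + 10*x + 30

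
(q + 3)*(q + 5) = q^2 + 8*q + 15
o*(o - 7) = o^2 - 7*o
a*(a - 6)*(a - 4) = a^3 - 10*a^2 + 24*a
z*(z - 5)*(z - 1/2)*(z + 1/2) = z^4 - 5*z^3 - z^2/4 + 5*z/4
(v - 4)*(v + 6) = v^2 + 2*v - 24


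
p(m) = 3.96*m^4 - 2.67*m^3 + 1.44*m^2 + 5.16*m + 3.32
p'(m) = 15.84*m^3 - 8.01*m^2 + 2.88*m + 5.16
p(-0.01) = 3.27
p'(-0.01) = 5.13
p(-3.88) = 1058.41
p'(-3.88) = -1051.83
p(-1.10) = 8.74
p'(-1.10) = -28.78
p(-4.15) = 1372.13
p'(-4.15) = -1276.88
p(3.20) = 362.32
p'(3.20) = 451.40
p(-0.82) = 3.32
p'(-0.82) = -11.32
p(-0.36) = 1.84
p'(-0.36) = 2.35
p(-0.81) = 3.21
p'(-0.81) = -10.85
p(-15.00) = 209736.17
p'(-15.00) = -55300.29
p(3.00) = 280.43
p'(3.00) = 369.39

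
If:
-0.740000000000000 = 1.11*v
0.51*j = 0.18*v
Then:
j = -0.24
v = -0.67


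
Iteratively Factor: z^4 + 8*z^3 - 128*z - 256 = (z + 4)*(z^3 + 4*z^2 - 16*z - 64) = (z - 4)*(z + 4)*(z^2 + 8*z + 16) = (z - 4)*(z + 4)^2*(z + 4)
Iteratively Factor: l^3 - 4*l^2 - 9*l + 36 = (l - 4)*(l^2 - 9) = (l - 4)*(l + 3)*(l - 3)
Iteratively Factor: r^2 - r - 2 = (r - 2)*(r + 1)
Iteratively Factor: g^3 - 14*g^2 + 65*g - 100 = (g - 5)*(g^2 - 9*g + 20) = (g - 5)*(g - 4)*(g - 5)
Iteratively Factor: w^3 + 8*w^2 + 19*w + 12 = (w + 4)*(w^2 + 4*w + 3) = (w + 1)*(w + 4)*(w + 3)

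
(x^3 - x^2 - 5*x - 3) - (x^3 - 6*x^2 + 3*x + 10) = 5*x^2 - 8*x - 13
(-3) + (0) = -3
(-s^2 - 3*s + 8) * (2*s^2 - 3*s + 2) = -2*s^4 - 3*s^3 + 23*s^2 - 30*s + 16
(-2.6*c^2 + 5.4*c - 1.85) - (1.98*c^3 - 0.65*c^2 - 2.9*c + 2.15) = -1.98*c^3 - 1.95*c^2 + 8.3*c - 4.0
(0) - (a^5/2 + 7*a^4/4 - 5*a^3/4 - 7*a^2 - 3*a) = -a^5/2 - 7*a^4/4 + 5*a^3/4 + 7*a^2 + 3*a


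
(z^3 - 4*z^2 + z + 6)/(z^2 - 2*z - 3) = z - 2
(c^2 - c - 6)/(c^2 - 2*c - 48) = (-c^2 + c + 6)/(-c^2 + 2*c + 48)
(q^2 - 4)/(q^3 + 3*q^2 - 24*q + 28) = (q + 2)/(q^2 + 5*q - 14)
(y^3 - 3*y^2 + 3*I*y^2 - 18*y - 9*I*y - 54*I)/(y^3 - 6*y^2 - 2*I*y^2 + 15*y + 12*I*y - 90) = (y + 3)/(y - 5*I)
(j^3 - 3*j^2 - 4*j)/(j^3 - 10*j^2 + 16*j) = (j^2 - 3*j - 4)/(j^2 - 10*j + 16)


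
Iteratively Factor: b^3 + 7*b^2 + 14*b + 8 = (b + 2)*(b^2 + 5*b + 4) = (b + 1)*(b + 2)*(b + 4)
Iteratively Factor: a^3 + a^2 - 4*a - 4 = (a + 1)*(a^2 - 4) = (a + 1)*(a + 2)*(a - 2)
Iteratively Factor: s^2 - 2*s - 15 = (s + 3)*(s - 5)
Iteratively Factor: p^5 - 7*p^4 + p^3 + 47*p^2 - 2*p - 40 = (p - 4)*(p^4 - 3*p^3 - 11*p^2 + 3*p + 10) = (p - 4)*(p - 1)*(p^3 - 2*p^2 - 13*p - 10) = (p - 4)*(p - 1)*(p + 1)*(p^2 - 3*p - 10) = (p - 4)*(p - 1)*(p + 1)*(p + 2)*(p - 5)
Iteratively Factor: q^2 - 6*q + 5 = (q - 1)*(q - 5)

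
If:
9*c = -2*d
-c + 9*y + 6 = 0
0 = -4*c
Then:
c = 0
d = 0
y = -2/3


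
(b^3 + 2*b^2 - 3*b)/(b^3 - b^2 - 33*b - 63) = b*(b - 1)/(b^2 - 4*b - 21)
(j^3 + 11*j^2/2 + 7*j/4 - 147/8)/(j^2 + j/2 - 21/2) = (j^2 + 2*j - 21/4)/(j - 3)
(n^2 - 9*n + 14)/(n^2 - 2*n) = (n - 7)/n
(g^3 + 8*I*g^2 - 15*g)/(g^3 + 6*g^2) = (g^2 + 8*I*g - 15)/(g*(g + 6))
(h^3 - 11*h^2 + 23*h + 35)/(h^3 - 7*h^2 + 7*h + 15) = (h - 7)/(h - 3)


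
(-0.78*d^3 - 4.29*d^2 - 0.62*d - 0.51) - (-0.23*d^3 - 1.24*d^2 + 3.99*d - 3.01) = -0.55*d^3 - 3.05*d^2 - 4.61*d + 2.5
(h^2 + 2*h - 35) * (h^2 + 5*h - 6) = h^4 + 7*h^3 - 31*h^2 - 187*h + 210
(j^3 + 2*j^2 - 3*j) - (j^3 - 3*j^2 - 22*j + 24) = 5*j^2 + 19*j - 24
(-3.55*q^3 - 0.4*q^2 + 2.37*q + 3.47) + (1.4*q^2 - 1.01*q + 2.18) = -3.55*q^3 + 1.0*q^2 + 1.36*q + 5.65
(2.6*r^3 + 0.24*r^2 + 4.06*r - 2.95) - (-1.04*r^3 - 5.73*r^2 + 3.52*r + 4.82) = 3.64*r^3 + 5.97*r^2 + 0.54*r - 7.77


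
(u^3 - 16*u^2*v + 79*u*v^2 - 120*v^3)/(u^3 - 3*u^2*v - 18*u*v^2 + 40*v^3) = (u^2 - 11*u*v + 24*v^2)/(u^2 + 2*u*v - 8*v^2)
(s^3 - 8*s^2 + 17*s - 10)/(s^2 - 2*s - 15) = (s^2 - 3*s + 2)/(s + 3)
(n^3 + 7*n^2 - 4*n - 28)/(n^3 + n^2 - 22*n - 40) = (n^2 + 5*n - 14)/(n^2 - n - 20)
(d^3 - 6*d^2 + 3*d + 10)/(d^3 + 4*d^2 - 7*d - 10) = (d - 5)/(d + 5)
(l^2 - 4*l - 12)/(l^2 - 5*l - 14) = (l - 6)/(l - 7)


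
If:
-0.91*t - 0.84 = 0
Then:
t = -0.92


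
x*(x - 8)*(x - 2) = x^3 - 10*x^2 + 16*x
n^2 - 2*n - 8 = (n - 4)*(n + 2)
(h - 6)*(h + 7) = h^2 + h - 42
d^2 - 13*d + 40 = (d - 8)*(d - 5)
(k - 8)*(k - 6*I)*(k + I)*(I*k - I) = I*k^4 + 5*k^3 - 9*I*k^3 - 45*k^2 + 14*I*k^2 + 40*k - 54*I*k + 48*I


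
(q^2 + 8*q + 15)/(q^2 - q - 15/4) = 4*(q^2 + 8*q + 15)/(4*q^2 - 4*q - 15)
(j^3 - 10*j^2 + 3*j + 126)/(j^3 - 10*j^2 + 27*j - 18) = (j^2 - 4*j - 21)/(j^2 - 4*j + 3)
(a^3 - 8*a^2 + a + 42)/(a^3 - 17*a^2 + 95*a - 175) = (a^2 - a - 6)/(a^2 - 10*a + 25)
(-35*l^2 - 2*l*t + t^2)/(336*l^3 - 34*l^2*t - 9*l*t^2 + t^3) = (5*l + t)/(-48*l^2 - 2*l*t + t^2)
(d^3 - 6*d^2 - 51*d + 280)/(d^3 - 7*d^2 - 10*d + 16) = (d^2 + 2*d - 35)/(d^2 + d - 2)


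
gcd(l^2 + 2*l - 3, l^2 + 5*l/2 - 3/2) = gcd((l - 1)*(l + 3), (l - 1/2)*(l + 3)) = l + 3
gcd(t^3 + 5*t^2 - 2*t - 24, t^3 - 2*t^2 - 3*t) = 1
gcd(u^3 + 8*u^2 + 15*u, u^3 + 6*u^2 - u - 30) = u^2 + 8*u + 15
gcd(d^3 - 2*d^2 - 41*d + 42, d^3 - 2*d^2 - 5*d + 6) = d - 1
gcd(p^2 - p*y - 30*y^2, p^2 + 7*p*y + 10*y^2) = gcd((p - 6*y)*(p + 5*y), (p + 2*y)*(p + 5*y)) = p + 5*y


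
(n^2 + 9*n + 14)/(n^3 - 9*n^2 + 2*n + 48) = (n + 7)/(n^2 - 11*n + 24)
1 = 1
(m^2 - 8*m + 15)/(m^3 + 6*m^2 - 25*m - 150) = (m - 3)/(m^2 + 11*m + 30)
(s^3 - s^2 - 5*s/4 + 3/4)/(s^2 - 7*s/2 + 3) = (2*s^2 + s - 1)/(2*(s - 2))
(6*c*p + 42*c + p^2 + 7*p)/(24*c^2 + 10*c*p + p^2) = (p + 7)/(4*c + p)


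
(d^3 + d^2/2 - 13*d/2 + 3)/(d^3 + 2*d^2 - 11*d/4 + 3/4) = 2*(d - 2)/(2*d - 1)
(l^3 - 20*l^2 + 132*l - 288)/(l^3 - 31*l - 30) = (l^2 - 14*l + 48)/(l^2 + 6*l + 5)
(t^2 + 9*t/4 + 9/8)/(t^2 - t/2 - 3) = (t + 3/4)/(t - 2)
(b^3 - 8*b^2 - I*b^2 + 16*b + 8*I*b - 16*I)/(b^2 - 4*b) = b - 4 - I + 4*I/b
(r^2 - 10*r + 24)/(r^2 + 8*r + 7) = (r^2 - 10*r + 24)/(r^2 + 8*r + 7)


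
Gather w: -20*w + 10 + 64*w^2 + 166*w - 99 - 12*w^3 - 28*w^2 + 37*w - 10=-12*w^3 + 36*w^2 + 183*w - 99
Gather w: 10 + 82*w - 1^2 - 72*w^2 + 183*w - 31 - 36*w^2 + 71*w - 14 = -108*w^2 + 336*w - 36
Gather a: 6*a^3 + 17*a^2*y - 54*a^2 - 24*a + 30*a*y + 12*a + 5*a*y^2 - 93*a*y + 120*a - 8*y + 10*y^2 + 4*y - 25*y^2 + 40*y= 6*a^3 + a^2*(17*y - 54) + a*(5*y^2 - 63*y + 108) - 15*y^2 + 36*y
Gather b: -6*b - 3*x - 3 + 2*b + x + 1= -4*b - 2*x - 2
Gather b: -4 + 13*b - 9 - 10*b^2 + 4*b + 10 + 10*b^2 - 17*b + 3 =0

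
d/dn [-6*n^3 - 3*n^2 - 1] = 6*n*(-3*n - 1)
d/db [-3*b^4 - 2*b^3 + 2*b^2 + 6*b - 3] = -12*b^3 - 6*b^2 + 4*b + 6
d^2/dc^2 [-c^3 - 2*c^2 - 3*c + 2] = -6*c - 4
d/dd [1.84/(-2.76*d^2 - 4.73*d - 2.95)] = (10.1568*d + 8.7032)/(2.76*d^2 + 4.73*d + 2.95)^2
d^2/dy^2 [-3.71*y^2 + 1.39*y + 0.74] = -7.42000000000000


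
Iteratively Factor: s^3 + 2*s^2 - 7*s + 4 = (s + 4)*(s^2 - 2*s + 1) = (s - 1)*(s + 4)*(s - 1)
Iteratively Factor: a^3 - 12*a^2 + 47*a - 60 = (a - 5)*(a^2 - 7*a + 12) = (a - 5)*(a - 4)*(a - 3)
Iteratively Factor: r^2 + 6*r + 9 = (r + 3)*(r + 3)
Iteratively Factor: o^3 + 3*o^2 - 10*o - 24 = (o - 3)*(o^2 + 6*o + 8) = (o - 3)*(o + 4)*(o + 2)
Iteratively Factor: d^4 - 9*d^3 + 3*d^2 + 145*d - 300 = (d - 3)*(d^3 - 6*d^2 - 15*d + 100) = (d - 5)*(d - 3)*(d^2 - d - 20) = (d - 5)*(d - 3)*(d + 4)*(d - 5)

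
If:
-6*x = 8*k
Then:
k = -3*x/4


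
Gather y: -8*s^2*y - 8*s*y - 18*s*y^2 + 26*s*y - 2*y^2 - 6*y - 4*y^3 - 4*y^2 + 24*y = -4*y^3 + y^2*(-18*s - 6) + y*(-8*s^2 + 18*s + 18)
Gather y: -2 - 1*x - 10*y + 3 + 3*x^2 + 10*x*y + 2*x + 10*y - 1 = 3*x^2 + 10*x*y + x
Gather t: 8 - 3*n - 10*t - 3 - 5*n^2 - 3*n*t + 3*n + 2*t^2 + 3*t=-5*n^2 + 2*t^2 + t*(-3*n - 7) + 5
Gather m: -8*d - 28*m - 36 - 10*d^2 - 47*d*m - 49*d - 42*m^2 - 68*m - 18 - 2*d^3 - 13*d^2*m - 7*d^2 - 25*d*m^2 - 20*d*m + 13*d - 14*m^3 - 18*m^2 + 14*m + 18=-2*d^3 - 17*d^2 - 44*d - 14*m^3 + m^2*(-25*d - 60) + m*(-13*d^2 - 67*d - 82) - 36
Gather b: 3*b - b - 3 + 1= 2*b - 2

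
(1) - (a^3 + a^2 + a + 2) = -a^3 - a^2 - a - 1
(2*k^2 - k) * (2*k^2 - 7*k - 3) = 4*k^4 - 16*k^3 + k^2 + 3*k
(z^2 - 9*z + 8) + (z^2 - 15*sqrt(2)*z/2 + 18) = 2*z^2 - 15*sqrt(2)*z/2 - 9*z + 26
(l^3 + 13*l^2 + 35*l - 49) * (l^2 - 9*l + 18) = l^5 + 4*l^4 - 64*l^3 - 130*l^2 + 1071*l - 882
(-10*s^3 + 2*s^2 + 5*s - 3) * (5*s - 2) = -50*s^4 + 30*s^3 + 21*s^2 - 25*s + 6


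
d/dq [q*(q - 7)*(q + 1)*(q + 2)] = 4*q^3 - 12*q^2 - 38*q - 14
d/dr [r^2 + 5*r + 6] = 2*r + 5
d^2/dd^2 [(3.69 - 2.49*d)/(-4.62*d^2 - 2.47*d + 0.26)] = ((21.795 - 69.0228*d)*(4.62*d^2 + 2.47*d - 0.26) + (2.49*d - 3.69)*(9.24*d + 2.47)*(18.48*d + 4.94))/(4.62*d^2 + 2.47*d - 0.26)^3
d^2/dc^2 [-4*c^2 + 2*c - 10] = -8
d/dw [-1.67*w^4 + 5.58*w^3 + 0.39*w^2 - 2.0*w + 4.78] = -6.68*w^3 + 16.74*w^2 + 0.78*w - 2.0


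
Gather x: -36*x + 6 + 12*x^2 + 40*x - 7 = 12*x^2 + 4*x - 1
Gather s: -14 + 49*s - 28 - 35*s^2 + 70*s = -35*s^2 + 119*s - 42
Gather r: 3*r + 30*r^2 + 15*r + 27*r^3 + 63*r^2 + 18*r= 27*r^3 + 93*r^2 + 36*r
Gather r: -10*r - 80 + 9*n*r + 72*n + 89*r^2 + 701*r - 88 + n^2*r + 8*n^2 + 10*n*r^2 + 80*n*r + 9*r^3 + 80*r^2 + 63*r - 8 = 8*n^2 + 72*n + 9*r^3 + r^2*(10*n + 169) + r*(n^2 + 89*n + 754) - 176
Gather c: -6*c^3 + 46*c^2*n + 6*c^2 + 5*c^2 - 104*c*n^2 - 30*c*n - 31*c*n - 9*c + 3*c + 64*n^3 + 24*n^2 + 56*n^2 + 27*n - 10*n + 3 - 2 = -6*c^3 + c^2*(46*n + 11) + c*(-104*n^2 - 61*n - 6) + 64*n^3 + 80*n^2 + 17*n + 1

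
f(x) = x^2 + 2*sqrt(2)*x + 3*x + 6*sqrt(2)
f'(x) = 2*x + 2*sqrt(2) + 3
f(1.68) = 21.10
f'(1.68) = 9.19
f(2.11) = 25.24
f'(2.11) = 10.05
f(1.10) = 16.11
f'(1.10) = 8.03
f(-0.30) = 6.83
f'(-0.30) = 5.23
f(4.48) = 54.67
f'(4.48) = 14.79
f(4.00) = 47.80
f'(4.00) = 13.83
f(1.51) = 19.57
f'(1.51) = 8.85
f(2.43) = 28.55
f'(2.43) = 10.69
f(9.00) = 141.94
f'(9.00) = 23.83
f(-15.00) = 146.06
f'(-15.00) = -24.17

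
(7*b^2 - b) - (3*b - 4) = 7*b^2 - 4*b + 4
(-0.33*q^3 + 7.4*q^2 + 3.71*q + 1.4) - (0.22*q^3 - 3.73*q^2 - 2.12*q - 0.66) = -0.55*q^3 + 11.13*q^2 + 5.83*q + 2.06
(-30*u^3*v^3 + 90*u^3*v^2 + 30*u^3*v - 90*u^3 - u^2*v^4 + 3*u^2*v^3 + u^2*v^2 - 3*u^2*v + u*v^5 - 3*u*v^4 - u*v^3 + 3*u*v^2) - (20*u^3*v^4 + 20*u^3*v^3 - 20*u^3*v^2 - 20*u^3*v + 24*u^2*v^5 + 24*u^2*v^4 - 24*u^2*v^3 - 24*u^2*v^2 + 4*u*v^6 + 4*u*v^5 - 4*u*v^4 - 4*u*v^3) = -20*u^3*v^4 - 50*u^3*v^3 + 110*u^3*v^2 + 50*u^3*v - 90*u^3 - 24*u^2*v^5 - 25*u^2*v^4 + 27*u^2*v^3 + 25*u^2*v^2 - 3*u^2*v - 4*u*v^6 - 3*u*v^5 + u*v^4 + 3*u*v^3 + 3*u*v^2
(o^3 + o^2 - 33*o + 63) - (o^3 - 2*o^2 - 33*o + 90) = 3*o^2 - 27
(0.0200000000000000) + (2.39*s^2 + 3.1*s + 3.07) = 2.39*s^2 + 3.1*s + 3.09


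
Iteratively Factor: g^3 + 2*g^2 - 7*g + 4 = (g + 4)*(g^2 - 2*g + 1) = (g - 1)*(g + 4)*(g - 1)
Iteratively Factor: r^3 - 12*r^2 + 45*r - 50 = (r - 5)*(r^2 - 7*r + 10) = (r - 5)*(r - 2)*(r - 5)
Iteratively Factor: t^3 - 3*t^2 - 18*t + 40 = (t - 2)*(t^2 - t - 20) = (t - 5)*(t - 2)*(t + 4)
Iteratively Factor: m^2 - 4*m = (m - 4)*(m)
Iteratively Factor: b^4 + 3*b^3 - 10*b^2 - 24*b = (b - 3)*(b^3 + 6*b^2 + 8*b) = (b - 3)*(b + 4)*(b^2 + 2*b) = b*(b - 3)*(b + 4)*(b + 2)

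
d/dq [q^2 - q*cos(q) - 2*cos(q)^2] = q*sin(q) + 2*q + 2*sin(2*q) - cos(q)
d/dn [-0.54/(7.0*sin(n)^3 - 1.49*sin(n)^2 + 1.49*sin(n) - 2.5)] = (11.34*sin(n)^2 - 1.6092*sin(n) + 0.8046)*cos(n)/(7.0*sin(n)^3 - 1.49*sin(n)^2 + 1.49*sin(n) - 2.5)^2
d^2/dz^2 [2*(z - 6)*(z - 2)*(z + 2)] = 12*z - 24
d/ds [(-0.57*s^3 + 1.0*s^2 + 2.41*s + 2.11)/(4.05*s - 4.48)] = (-4.617*s^3 + 11.7108*s^2 - 8.96*s - 19.3423)/(16.4025*s^2 - 36.288*s + 20.0704)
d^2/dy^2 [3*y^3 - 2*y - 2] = 18*y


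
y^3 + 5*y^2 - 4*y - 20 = (y - 2)*(y + 2)*(y + 5)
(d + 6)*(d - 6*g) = d^2 - 6*d*g + 6*d - 36*g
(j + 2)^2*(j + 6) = j^3 + 10*j^2 + 28*j + 24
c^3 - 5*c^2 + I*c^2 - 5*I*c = c*(c - 5)*(c + I)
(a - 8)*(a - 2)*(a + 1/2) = a^3 - 19*a^2/2 + 11*a + 8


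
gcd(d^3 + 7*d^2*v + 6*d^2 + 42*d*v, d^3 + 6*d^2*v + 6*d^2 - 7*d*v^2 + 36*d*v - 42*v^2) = d^2 + 7*d*v + 6*d + 42*v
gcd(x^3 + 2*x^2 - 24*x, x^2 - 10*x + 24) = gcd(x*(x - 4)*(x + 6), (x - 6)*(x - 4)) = x - 4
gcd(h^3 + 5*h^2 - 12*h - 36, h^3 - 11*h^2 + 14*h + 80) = h + 2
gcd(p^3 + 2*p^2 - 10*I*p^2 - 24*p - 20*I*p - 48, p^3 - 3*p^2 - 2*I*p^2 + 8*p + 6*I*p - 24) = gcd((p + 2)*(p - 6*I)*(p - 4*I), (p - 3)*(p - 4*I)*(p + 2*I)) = p - 4*I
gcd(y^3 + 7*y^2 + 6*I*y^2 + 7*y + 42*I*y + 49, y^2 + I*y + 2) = y - I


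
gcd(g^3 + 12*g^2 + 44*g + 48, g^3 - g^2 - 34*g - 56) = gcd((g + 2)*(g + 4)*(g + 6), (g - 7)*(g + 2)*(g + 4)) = g^2 + 6*g + 8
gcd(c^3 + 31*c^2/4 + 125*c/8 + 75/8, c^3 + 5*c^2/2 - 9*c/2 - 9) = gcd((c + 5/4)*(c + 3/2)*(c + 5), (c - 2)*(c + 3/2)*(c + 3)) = c + 3/2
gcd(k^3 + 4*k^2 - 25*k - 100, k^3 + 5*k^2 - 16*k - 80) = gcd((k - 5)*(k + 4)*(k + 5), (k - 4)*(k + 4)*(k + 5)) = k^2 + 9*k + 20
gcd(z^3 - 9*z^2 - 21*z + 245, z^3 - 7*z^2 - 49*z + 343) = z^2 - 14*z + 49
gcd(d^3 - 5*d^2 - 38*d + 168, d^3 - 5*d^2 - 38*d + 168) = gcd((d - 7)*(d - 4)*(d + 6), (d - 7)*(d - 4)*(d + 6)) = d^3 - 5*d^2 - 38*d + 168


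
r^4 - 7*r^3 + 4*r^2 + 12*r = r*(r - 6)*(r - 2)*(r + 1)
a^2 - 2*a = a*(a - 2)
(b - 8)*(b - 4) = b^2 - 12*b + 32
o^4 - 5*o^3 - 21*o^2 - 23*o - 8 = (o - 8)*(o + 1)^3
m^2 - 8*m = m*(m - 8)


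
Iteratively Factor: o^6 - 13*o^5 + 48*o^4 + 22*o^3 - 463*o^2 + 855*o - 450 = (o - 5)*(o^5 - 8*o^4 + 8*o^3 + 62*o^2 - 153*o + 90) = (o - 5)*(o - 2)*(o^4 - 6*o^3 - 4*o^2 + 54*o - 45) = (o - 5)*(o - 2)*(o + 3)*(o^3 - 9*o^2 + 23*o - 15) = (o - 5)^2*(o - 2)*(o + 3)*(o^2 - 4*o + 3) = (o - 5)^2*(o - 2)*(o - 1)*(o + 3)*(o - 3)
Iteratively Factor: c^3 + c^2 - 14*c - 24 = (c + 2)*(c^2 - c - 12) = (c - 4)*(c + 2)*(c + 3)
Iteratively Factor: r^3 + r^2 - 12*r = (r - 3)*(r^2 + 4*r) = (r - 3)*(r + 4)*(r)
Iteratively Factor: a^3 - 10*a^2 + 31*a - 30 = (a - 2)*(a^2 - 8*a + 15) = (a - 5)*(a - 2)*(a - 3)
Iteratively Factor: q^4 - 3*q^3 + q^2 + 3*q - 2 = (q - 1)*(q^3 - 2*q^2 - q + 2) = (q - 2)*(q - 1)*(q^2 - 1) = (q - 2)*(q - 1)^2*(q + 1)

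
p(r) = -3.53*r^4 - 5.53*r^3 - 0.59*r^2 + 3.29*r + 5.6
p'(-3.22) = 306.49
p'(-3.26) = 320.03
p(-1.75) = -5.43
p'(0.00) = 3.29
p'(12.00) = -26799.19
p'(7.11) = -5918.85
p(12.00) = -82793.80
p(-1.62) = -2.08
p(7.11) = -11009.42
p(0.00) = 5.60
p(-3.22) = -205.97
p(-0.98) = 3.76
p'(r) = -14.12*r^3 - 16.59*r^2 - 1.18*r + 3.29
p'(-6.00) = 2463.05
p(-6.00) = -3415.78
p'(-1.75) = 30.22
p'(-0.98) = 1.80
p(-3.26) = -218.50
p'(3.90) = -1091.23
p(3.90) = -1135.22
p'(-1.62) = 21.69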